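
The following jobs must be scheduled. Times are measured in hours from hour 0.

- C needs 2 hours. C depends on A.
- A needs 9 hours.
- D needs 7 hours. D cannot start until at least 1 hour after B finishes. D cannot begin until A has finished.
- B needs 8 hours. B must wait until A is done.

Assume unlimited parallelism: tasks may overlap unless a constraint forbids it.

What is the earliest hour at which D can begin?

18

A has no prerequisites, so it starts at hour 0 and finishes at hour 9.
B waits on A (finishes hour 9), so it starts at hour 9 and finishes at 9 + 8 = hour 17.
D waits on B (finishes hour 17, plus 1-hour gap → hour 18); A (finishes hour 9). The latest of these is hour 18, which is the earliest D can start.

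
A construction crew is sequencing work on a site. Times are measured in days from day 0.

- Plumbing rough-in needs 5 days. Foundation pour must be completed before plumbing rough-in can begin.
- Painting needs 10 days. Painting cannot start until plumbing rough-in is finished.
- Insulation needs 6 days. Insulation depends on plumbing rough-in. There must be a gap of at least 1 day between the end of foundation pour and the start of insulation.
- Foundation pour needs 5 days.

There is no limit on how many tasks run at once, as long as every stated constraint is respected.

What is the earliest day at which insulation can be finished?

16

Foundation pour can start immediately at day 0; it finishes at day 5.
After foundation pour (finishes day 5), plumbing rough-in can start at day 5 and finishes at day 10.
For insulation: plumbing rough-in (finishes day 10); foundation pour (finishes day 5, plus 1-day gap → day 6). Taking the maximum gives a start of day 10, and it finishes at 10 + 6 = day 16.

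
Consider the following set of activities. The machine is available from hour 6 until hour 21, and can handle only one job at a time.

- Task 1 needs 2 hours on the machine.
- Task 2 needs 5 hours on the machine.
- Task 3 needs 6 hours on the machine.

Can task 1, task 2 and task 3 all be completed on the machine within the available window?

The machine window is 21 − 6 = 15 hours.
Running back to back, the jobs need 2 + 5 + 6 = 13 hours on the machine.
Since 13 ≤ 15, they fit within the window.

Yes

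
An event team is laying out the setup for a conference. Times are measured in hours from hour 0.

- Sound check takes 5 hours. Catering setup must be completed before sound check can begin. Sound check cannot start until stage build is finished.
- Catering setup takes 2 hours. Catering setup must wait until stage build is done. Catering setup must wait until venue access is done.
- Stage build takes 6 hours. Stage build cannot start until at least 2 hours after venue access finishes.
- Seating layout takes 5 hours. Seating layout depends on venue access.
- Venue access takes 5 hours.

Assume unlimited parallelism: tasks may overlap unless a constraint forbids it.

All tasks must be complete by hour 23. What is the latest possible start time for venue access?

Sound check must finish by hour 23; it takes 5 hours, so it must start by 23 − 5 = hour 18.
Catering setup has to be done before sound check (must start by hour 18). That means finishing by hour 18, i.e. starting by 18 − 2 = hour 16.
Stage build has several dependents: catering setup (must start by hour 16); sound check (must start by hour 18). The earliest of those limits is hour 16, so stage build must start by 16 − 6 = hour 10.
Seating layout must finish by hour 23; it takes 5 hours, so it must start by 23 − 5 = hour 18.
Venue access must finish in time for stage build (must start by hour 10, minus 2-hour gap → hour 8); seating layout (must start by hour 18); catering setup (must start by hour 16). The tightest is hour 8, so venue access must start by 8 − 5 = hour 3.

3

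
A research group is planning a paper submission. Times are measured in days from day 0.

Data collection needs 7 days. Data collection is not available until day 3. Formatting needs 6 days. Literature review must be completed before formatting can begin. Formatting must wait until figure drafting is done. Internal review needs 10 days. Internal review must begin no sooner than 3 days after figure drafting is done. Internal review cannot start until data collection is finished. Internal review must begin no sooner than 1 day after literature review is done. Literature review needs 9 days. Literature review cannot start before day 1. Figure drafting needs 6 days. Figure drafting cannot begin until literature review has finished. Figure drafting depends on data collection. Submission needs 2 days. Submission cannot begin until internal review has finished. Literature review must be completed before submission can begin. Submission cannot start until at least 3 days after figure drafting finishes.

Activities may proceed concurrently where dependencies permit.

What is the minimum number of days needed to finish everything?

Data collection cannot begin until its own release at day 3. It runs from day 3 to 3 + 7 = day 10.
After its own release at day 1, literature review can start at day 1 and finishes at day 10.
For figure drafting: literature review (finishes day 10); data collection (finishes day 10). Taking the maximum gives a start of day 10, and it finishes at 10 + 6 = day 16.
Formatting has to wait for literature review (finishes day 10); figure drafting (finishes day 16). The latest of these is day 16, so formatting runs day 16 to 16 + 6 = day 22.
For internal review: figure drafting (finishes day 16, plus 3-day gap → day 19); data collection (finishes day 10); literature review (finishes day 10, plus 1-day gap → day 11). Taking the maximum gives a start of day 19, and it finishes at 19 + 10 = day 29.
Submission has to wait for internal review (finishes day 29); literature review (finishes day 10); figure drafting (finishes day 16, plus 3-day gap → day 19). The latest of these is day 29, so submission runs day 29 to 29 + 2 = day 31.
All tasks are finished once the last one completes. Finish times: Literature review at 10, Data collection at 10, Figure drafting at 16, Internal review at 29, Formatting at 22, Submission at 31. The latest is day 31.

31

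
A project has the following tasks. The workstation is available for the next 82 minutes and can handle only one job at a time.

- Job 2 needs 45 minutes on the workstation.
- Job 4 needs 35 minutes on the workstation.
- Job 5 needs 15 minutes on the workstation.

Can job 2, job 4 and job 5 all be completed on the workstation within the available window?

Running back to back, the jobs need 45 + 35 + 15 = 95 minutes on the workstation.
Since 95 > 82, they cannot all fit.

No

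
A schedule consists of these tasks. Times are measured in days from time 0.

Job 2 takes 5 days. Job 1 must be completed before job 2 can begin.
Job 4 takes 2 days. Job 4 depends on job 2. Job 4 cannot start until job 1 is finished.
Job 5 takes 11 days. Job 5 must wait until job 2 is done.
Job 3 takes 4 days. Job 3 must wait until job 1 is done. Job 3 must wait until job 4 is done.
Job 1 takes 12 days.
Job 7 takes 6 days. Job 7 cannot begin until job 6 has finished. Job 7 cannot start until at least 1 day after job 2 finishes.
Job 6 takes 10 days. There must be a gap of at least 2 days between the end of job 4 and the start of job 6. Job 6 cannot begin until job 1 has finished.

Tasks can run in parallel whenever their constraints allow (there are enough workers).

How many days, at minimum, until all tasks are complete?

37

Nothing blocks job 1, so it runs from day 0 to day 12.
After job 1 (finishes day 12), job 2 can start at day 12 and finishes at day 17.
Job 5 cannot begin until job 2 (finishes day 17). It runs from day 17 to 17 + 11 = day 28.
For job 4: job 2 (finishes day 17); job 1 (finishes day 12). Taking the maximum gives a start of day 17, and it finishes at 17 + 2 = day 19.
Job 6 has to wait for job 4 (finishes day 19, plus 2-day gap → day 21); job 1 (finishes day 12). The latest of these is day 21, so job 6 runs day 21 to 21 + 10 = day 31.
Job 7 needs all of job 6 (finishes day 31); job 2 (finishes day 17, plus 1-day gap → day 18). That puts its earliest start at day 31; it finishes at 31 + 6 = day 37.
Job 3 has to wait for job 1 (finishes day 12); job 4 (finishes day 19). The latest of these is day 19, so job 3 runs day 19 to 19 + 4 = day 23.
All tasks are finished once the last one completes. Finish times: Job 1 at 12, Job 2 at 17, Job 3 at 23, Job 4 at 19, Job 5 at 28, Job 6 at 31, Job 7 at 37. The latest is day 37.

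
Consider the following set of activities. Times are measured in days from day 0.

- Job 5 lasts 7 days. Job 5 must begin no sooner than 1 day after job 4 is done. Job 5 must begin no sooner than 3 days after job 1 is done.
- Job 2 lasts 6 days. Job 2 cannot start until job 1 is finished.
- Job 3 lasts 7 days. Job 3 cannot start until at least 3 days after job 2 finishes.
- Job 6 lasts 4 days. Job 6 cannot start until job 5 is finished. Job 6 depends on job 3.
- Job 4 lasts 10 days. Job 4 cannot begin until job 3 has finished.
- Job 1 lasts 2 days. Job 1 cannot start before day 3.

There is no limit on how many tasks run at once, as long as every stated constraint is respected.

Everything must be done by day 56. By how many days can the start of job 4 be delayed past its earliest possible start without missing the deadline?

Job 1 waits on its own release at day 3, so it starts at day 3 and finishes at 3 + 2 = day 5.
After job 1 (finishes day 5), job 2 can start at day 5 and finishes at day 11.
Job 3 waits on job 2 (finishes day 11, plus 3-day gap → day 14), so it starts at day 14 and finishes at 14 + 7 = day 21.
Job 4 waits on job 3 (finishes day 21), so it starts at day 21 and finishes at 21 + 10 = day 31.

Working backward from the deadline:
Nothing follows job 6; the deadline of day 56 is its only limit. It must start by 56 − 4 = day 52.
Job 5 has to be done before job 6 (must start by day 52). That means finishing by day 52, i.e. starting by 52 − 7 = day 45.
Job 4 has to be done before job 5 (must start by day 45, minus 1-day gap → day 44). That means finishing by day 44, i.e. starting by 44 − 10 = day 34.
So job 4 can start as early as day 21 and as late as day 34, giving 34 − 21 = 13 days of slack.

13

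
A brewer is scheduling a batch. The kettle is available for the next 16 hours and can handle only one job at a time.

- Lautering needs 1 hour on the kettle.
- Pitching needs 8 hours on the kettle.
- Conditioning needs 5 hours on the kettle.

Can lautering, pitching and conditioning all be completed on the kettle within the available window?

Running back to back, the jobs need 1 + 8 + 5 = 14 hours on the kettle.
Since 14 ≤ 16, they fit within the window.

Yes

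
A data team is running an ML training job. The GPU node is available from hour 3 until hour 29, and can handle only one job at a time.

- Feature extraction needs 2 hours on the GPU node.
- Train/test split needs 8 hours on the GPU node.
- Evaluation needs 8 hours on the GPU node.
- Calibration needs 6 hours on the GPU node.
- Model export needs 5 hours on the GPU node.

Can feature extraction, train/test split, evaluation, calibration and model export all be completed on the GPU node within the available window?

No

The GPU node window is 29 − 3 = 26 hours.
Running back to back, the jobs need 2 + 8 + 8 + 6 + 5 = 29 hours on the GPU node.
Since 29 > 26, they cannot all fit.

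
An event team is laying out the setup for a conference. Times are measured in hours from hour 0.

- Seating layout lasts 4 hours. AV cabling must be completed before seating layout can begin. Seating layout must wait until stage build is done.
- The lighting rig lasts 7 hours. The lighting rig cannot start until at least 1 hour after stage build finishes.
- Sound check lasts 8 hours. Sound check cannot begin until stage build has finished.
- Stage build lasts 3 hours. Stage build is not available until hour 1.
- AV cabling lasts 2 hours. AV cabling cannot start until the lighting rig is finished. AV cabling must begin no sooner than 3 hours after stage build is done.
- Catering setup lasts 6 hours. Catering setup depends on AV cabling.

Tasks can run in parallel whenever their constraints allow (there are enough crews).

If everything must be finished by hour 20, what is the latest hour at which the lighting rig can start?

To finish by hour 20, seating layout (duration 4) must start no later than hour 16.
Catering setup must finish by hour 20; it takes 6 hours, so it must start by 20 − 6 = hour 14.
For AV cabling: seating layout (must start by hour 16); catering setup (must start by hour 14). The most restrictive is hour 14; with a 2-hour duration, AV cabling must start by hour 12.
The lighting rig has to be done before AV cabling (must start by hour 12). That means finishing by hour 12, i.e. starting by 12 − 7 = hour 5.

5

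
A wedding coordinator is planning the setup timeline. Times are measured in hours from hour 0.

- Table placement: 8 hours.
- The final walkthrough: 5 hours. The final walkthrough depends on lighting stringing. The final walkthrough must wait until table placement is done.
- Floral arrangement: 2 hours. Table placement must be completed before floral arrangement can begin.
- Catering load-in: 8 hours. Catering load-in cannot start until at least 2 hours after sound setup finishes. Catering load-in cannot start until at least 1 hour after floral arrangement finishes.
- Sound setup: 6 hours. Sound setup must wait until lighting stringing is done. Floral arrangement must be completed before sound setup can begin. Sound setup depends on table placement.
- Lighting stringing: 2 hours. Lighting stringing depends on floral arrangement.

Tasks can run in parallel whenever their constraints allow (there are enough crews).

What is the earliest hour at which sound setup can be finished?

18

Table placement has no prerequisites, so it starts at hour 0 and finishes at hour 8.
Floral arrangement cannot begin until table placement (finishes hour 8). It runs from hour 8 to 8 + 2 = hour 10.
Lighting stringing waits on floral arrangement (finishes hour 10), so it starts at hour 10 and finishes at 10 + 2 = hour 12.
For sound setup: lighting stringing (finishes hour 12); floral arrangement (finishes hour 10); table placement (finishes hour 8). Taking the maximum gives a start of hour 12, and it finishes at 12 + 6 = hour 18.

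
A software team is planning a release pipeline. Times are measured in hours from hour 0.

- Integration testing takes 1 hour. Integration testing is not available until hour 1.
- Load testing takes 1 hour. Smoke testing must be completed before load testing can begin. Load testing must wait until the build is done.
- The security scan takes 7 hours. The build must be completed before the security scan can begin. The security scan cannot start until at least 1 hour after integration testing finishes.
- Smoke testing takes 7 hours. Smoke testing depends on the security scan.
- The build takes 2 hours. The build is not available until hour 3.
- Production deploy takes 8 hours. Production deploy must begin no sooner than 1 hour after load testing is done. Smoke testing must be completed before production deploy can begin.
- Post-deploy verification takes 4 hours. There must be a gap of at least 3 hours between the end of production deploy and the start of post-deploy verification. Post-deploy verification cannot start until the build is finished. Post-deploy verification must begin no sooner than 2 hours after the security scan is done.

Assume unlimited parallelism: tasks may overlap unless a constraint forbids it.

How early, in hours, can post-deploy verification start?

32

After its own release at hour 1, integration testing can start at hour 1 and finishes at hour 2.
The build waits on its own release at hour 3, so it starts at hour 3 and finishes at 3 + 2 = hour 5.
The security scan needs all of the build (finishes hour 5); integration testing (finishes hour 2, plus 1-hour gap → hour 3). That puts its earliest start at hour 5; it finishes at 5 + 7 = hour 12.
Smoke testing waits on the security scan (finishes hour 12), so it starts at hour 12 and finishes at 12 + 7 = hour 19.
Load testing needs all of smoke testing (finishes hour 19); the build (finishes hour 5). That puts its earliest start at hour 19; it finishes at 19 + 1 = hour 20.
Production deploy has to wait for load testing (finishes hour 20, plus 1-hour gap → hour 21); smoke testing (finishes hour 19). The latest of these is hour 21, so production deploy runs hour 21 to 21 + 8 = hour 29.
Post-deploy verification waits on production deploy (finishes hour 29, plus 3-hour gap → hour 32); the build (finishes hour 5); the security scan (finishes hour 12, plus 2-hour gap → hour 14). The latest of these is hour 32, which is the earliest post-deploy verification can start.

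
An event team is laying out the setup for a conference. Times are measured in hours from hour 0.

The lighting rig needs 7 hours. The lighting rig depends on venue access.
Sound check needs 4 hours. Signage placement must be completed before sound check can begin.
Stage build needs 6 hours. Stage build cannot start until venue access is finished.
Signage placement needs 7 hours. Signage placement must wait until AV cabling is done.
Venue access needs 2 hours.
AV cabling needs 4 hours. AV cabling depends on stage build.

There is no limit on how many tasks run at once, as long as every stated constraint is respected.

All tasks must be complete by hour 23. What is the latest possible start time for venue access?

0

Sound check must finish by hour 23; it takes 4 hours, so it must start by 23 − 4 = hour 19.
Since sound check (must start by hour 19) depends on it, signage placement must finish by hour 19. Backing off its 7-hour duration gives a latest start of hour 12.
AV cabling feeds into signage placement (must start by hour 12); so AV cabling must finish by hour 12 and therefore start by hour 8.
Stage build must finish before AV cabling (must start by hour 8). With a 6-hour duration, stage build must start by 8 − 6 = hour 2.
The lighting rig must finish by hour 23; it takes 7 hours, so it must start by 23 − 7 = hour 16.
Venue access must finish in time for stage build (must start by hour 2); the lighting rig (must start by hour 16). The tightest is hour 2, so venue access must start by 2 − 2 = hour 0.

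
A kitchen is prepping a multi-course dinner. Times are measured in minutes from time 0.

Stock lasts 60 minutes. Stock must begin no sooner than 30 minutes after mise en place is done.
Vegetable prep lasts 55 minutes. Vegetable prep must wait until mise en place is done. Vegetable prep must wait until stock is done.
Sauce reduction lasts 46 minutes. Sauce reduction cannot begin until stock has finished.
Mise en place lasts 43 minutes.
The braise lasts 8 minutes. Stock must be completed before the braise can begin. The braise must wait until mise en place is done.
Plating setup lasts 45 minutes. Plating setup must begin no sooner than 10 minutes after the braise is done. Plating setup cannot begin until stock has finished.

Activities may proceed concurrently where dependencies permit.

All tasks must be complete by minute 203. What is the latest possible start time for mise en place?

7

Plating setup has no dependents, so it just needs to finish by minute 203. Starting by 203 − 45 = minute 158 achieves that.
The braise must finish before plating setup (must start by minute 158, minus 10-minute gap → minute 148). With an 8-minute duration, the braise must start by 148 − 8 = minute 140.
Nothing follows vegetable prep; the deadline of minute 203 is its only limit. It must start by 203 − 55 = minute 148.
Sauce reduction has no dependents, so it just needs to finish by minute 203. Starting by 203 − 46 = minute 157 achieves that.
Stock has several dependents: the braise (must start by minute 140); vegetable prep (must start by minute 148); sauce reduction (must start by minute 157); plating setup (must start by minute 158). The earliest of those limits is minute 140, so stock must start by 140 − 60 = minute 80.
Mise en place has several dependents: stock (must start by minute 80, minus 30-minute gap → minute 50); the braise (must start by minute 140); vegetable prep (must start by minute 148). The earliest of those limits is minute 50, so mise en place must start by 50 − 43 = minute 7.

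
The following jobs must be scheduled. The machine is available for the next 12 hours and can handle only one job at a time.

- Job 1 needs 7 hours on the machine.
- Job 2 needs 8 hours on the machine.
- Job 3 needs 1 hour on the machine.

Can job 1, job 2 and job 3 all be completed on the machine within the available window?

Running back to back, the jobs need 7 + 8 + 1 = 16 hours on the machine.
Since 16 > 12, they cannot all fit.

No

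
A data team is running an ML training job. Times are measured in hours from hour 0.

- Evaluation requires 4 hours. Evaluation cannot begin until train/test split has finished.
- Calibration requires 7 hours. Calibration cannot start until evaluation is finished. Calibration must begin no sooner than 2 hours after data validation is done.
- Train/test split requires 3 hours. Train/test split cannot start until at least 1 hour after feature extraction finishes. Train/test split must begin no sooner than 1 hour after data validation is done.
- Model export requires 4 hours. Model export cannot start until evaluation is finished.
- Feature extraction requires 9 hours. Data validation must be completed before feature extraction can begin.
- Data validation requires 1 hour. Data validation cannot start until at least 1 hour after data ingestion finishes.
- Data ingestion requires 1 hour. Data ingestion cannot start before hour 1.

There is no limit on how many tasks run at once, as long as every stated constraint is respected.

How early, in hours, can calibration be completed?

28

Data ingestion cannot begin until its own release at hour 1. It runs from hour 1 to 1 + 1 = hour 2.
Data validation waits on data ingestion (finishes hour 2, plus 1-hour gap → hour 3), so it starts at hour 3 and finishes at 3 + 1 = hour 4.
Feature extraction waits on data validation (finishes hour 4), so it starts at hour 4 and finishes at 4 + 9 = hour 13.
Train/test split needs all of feature extraction (finishes hour 13, plus 1-hour gap → hour 14); data validation (finishes hour 4, plus 1-hour gap → hour 5). That puts its earliest start at hour 14; it finishes at 14 + 3 = hour 17.
Evaluation cannot begin until train/test split (finishes hour 17). It runs from hour 17 to 17 + 4 = hour 21.
For calibration: evaluation (finishes hour 21); data validation (finishes hour 4, plus 2-hour gap → hour 6). Taking the maximum gives a start of hour 21, and it finishes at 21 + 7 = hour 28.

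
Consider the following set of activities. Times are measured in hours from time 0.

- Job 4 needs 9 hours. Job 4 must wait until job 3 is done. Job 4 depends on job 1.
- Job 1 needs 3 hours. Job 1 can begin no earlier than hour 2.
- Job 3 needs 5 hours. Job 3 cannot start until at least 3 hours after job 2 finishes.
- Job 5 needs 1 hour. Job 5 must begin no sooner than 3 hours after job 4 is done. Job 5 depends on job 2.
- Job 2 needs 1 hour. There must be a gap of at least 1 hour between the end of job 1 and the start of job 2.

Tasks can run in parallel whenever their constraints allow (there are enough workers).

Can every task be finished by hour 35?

Yes

Job 1 cannot begin until its own release at hour 2. It runs from hour 2 to 2 + 3 = hour 5.
After job 1 (finishes hour 5, plus 1-hour gap → hour 6), job 2 can start at hour 6 and finishes at hour 7.
Job 3 cannot begin until job 2 (finishes hour 7, plus 3-hour gap → hour 10). It runs from hour 10 to 10 + 5 = hour 15.
For job 4: job 3 (finishes hour 15); job 1 (finishes hour 5). Taking the maximum gives a start of hour 15, and it finishes at 15 + 9 = hour 24.
Job 5 needs all of job 4 (finishes hour 24, plus 3-hour gap → hour 27); job 2 (finishes hour 7). That puts its earliest start at hour 27; it finishes at 27 + 1 = hour 28.
Every task is finished by hour 28, which is no later than the deadline of 35, so the schedule is feasible.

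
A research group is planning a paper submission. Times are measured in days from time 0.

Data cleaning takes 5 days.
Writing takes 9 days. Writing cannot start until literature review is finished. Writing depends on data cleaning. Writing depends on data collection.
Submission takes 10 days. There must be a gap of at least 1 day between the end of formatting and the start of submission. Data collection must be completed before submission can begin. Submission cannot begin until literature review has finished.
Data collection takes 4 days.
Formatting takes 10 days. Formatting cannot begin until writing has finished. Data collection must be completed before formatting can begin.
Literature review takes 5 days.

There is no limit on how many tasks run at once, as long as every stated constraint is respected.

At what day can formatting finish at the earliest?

Nothing blocks data cleaning, so it runs from day 0 to day 5.
Data collection can start immediately at day 0; it finishes at day 4.
Literature review can start immediately at day 0; it finishes at day 5.
Writing cannot start until literature review (finishes day 5); data cleaning (finishes day 5); data collection (finishes day 4). The controlling bound is day 5, so writing finishes at 5 + 9 = day 14.
Formatting cannot start until writing (finishes day 14); data collection (finishes day 4). The controlling bound is day 14, so formatting finishes at 14 + 10 = day 24.

24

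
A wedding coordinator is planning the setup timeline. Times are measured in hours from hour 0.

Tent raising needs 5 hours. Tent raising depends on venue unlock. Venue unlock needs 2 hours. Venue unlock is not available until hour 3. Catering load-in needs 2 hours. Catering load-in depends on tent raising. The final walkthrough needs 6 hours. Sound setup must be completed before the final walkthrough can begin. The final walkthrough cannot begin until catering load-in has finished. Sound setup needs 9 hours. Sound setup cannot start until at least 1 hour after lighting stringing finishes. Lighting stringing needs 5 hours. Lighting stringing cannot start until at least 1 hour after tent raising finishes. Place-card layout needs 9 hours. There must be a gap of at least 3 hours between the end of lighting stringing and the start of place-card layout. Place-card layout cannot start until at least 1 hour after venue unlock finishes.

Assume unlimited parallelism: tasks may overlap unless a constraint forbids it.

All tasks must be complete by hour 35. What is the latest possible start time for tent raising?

Nothing follows the final walkthrough; the deadline of hour 35 is its only limit. It must start by 35 − 6 = hour 29.
Sound setup must finish before the final walkthrough (must start by hour 29). With a 9-hour duration, sound setup must start by 29 − 9 = hour 20.
Place-card layout must finish by hour 35; it takes 9 hours, so it must start by 35 − 9 = hour 26.
Lighting stringing must finish in time for sound setup (must start by hour 20, minus 1-hour gap → hour 19); place-card layout (must start by hour 26, minus 3-hour gap → hour 23). The tightest is hour 19, so lighting stringing must start by 19 − 5 = hour 14.
Catering load-in feeds into the final walkthrough (must start by hour 29); so catering load-in must finish by hour 29 and therefore start by hour 27.
Tent raising feeds lighting stringing (must start by hour 14, minus 1-hour gap → hour 13); catering load-in (must start by hour 27). Taking the minimum, tent raising must finish by hour 13 and start by 13 − 5 = hour 8.

8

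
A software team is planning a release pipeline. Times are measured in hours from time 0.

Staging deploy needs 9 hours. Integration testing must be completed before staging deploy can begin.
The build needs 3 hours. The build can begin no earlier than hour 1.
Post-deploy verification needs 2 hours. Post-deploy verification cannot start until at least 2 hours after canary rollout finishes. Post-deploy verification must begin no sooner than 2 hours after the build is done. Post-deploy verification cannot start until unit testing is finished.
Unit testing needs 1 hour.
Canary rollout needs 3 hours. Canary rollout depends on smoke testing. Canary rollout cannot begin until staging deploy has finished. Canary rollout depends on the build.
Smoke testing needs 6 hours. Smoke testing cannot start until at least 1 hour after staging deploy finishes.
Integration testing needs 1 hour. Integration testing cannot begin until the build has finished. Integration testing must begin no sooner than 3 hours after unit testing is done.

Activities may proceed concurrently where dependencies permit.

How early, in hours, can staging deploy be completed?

Unit testing has no prerequisites, so it starts at hour 0 and finishes at hour 1.
After its own release at hour 1, the build can start at hour 1 and finishes at hour 4.
Integration testing cannot start until the build (finishes hour 4); unit testing (finishes hour 1, plus 3-hour gap → hour 4). The controlling bound is hour 4, so integration testing finishes at 4 + 1 = hour 5.
After integration testing (finishes hour 5), staging deploy can start at hour 5 and finishes at hour 14.

14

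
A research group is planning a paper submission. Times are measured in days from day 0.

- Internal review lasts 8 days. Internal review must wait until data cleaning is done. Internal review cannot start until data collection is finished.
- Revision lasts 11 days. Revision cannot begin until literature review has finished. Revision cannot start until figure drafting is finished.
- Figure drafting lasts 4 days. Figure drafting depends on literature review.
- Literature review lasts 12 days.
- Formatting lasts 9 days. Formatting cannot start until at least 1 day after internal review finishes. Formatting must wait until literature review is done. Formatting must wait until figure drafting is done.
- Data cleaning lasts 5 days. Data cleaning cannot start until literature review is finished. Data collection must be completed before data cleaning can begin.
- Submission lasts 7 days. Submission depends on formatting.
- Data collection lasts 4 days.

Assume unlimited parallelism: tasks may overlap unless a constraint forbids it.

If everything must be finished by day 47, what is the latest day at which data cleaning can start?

17

Nothing follows submission; the deadline of day 47 is its only limit. It must start by 47 − 7 = day 40.
Since submission (must start by day 40) depends on it, formatting must finish by day 40. Backing off its 9-day duration gives a latest start of day 31.
Internal review must finish before formatting (must start by day 31, minus 1-day gap → day 30). With an 8-day duration, internal review must start by 30 − 8 = day 22.
Data cleaning must finish before internal review (must start by day 22). With a 5-day duration, data cleaning must start by 22 − 5 = day 17.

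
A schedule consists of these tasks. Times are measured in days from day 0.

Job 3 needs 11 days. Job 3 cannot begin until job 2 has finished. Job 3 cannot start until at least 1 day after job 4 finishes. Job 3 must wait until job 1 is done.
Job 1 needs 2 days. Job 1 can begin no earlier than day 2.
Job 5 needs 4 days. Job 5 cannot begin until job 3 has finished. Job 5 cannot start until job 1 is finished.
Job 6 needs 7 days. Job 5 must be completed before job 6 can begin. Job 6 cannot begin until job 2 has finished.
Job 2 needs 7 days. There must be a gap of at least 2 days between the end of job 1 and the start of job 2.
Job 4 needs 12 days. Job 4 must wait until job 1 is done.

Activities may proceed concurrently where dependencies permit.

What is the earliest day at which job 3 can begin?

17

Job 1 waits on its own release at day 2, so it starts at day 2 and finishes at 2 + 2 = day 4.
Job 4 cannot begin until job 1 (finishes day 4). It runs from day 4 to 4 + 12 = day 16.
Job 2 waits on job 1 (finishes day 4, plus 2-day gap → day 6), so it starts at day 6 and finishes at 6 + 7 = day 13.
Job 3 waits on job 2 (finishes day 13); job 4 (finishes day 16, plus 1-day gap → day 17); job 1 (finishes day 4). The latest of these is day 17, which is the earliest job 3 can start.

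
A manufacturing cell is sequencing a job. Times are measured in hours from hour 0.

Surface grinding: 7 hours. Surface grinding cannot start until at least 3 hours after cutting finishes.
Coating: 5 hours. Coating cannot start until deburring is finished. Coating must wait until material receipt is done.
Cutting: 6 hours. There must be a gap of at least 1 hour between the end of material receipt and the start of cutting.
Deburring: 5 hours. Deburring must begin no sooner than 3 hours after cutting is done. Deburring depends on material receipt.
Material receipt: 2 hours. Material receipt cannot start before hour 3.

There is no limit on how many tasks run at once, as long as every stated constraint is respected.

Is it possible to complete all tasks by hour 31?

Yes

Material receipt waits on its own release at hour 3, so it starts at hour 3 and finishes at 3 + 2 = hour 5.
After material receipt (finishes hour 5, plus 1-hour gap → hour 6), cutting can start at hour 6 and finishes at hour 12.
Surface grinding cannot begin until cutting (finishes hour 12, plus 3-hour gap → hour 15). It runs from hour 15 to 15 + 7 = hour 22.
Deburring has to wait for cutting (finishes hour 12, plus 3-hour gap → hour 15); material receipt (finishes hour 5). The latest of these is hour 15, so deburring runs hour 15 to 15 + 5 = hour 20.
Coating needs all of deburring (finishes hour 20); material receipt (finishes hour 5). That puts its earliest start at hour 20; it finishes at 20 + 5 = hour 25.
Every task is finished by hour 25, which is no later than the deadline of 31, so the schedule is feasible.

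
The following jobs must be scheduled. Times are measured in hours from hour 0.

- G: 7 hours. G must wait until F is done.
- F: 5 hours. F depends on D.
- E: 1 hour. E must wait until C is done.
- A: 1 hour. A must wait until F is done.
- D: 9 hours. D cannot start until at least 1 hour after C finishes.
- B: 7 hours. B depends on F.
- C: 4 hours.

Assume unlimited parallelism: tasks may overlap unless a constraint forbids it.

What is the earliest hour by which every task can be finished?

C has no prerequisites, so it starts at hour 0 and finishes at hour 4.
After C (finishes hour 4), E can start at hour 4 and finishes at hour 5.
D cannot begin until C (finishes hour 4, plus 1-hour gap → hour 5). It runs from hour 5 to 5 + 9 = hour 14.
F cannot begin until D (finishes hour 14). It runs from hour 14 to 14 + 5 = hour 19.
After F (finishes hour 19), G can start at hour 19 and finishes at hour 26.
After F (finishes hour 19), B can start at hour 19 and finishes at hour 26.
A waits on F (finishes hour 19), so it starts at hour 19 and finishes at 19 + 1 = hour 20.
All tasks are finished once the last one completes. Finish times: A at 20, B at 26, C at 4, D at 14, E at 5, F at 19, G at 26. The latest is hour 26.

26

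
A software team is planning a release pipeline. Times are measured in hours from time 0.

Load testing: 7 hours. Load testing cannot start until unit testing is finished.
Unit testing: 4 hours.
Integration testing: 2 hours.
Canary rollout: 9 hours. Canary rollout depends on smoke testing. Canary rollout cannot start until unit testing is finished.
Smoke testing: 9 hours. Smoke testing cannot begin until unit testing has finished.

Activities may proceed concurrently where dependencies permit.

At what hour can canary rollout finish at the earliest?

Nothing blocks unit testing, so it runs from hour 0 to hour 4.
Smoke testing waits on unit testing (finishes hour 4), so it starts at hour 4 and finishes at 4 + 9 = hour 13.
Canary rollout has to wait for smoke testing (finishes hour 13); unit testing (finishes hour 4). The latest of these is hour 13, so canary rollout runs hour 13 to 13 + 9 = hour 22.

22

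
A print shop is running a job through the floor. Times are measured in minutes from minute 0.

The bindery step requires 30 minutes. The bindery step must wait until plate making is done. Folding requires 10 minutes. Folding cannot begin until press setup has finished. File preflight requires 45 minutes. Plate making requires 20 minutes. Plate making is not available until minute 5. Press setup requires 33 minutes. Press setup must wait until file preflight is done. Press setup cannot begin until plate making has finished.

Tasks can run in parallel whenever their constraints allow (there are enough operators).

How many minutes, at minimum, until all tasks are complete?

Plate making waits on its own release at minute 5, so it starts at minute 5 and finishes at 5 + 20 = minute 25.
The bindery step cannot begin until plate making (finishes minute 25). It runs from minute 25 to 25 + 30 = minute 55.
File preflight has no prerequisites, so it starts at minute 0 and finishes at minute 45.
Press setup cannot start until file preflight (finishes minute 45); plate making (finishes minute 25). The controlling bound is minute 45, so press setup finishes at 45 + 33 = minute 78.
Folding cannot begin until press setup (finishes minute 78). It runs from minute 78 to 78 + 10 = minute 88.
All tasks are finished once the last one completes. Finish times: File preflight at 45, Plate making at 25, Press setup at 78, Folding at 88, The bindery step at 55. The latest is minute 88.

88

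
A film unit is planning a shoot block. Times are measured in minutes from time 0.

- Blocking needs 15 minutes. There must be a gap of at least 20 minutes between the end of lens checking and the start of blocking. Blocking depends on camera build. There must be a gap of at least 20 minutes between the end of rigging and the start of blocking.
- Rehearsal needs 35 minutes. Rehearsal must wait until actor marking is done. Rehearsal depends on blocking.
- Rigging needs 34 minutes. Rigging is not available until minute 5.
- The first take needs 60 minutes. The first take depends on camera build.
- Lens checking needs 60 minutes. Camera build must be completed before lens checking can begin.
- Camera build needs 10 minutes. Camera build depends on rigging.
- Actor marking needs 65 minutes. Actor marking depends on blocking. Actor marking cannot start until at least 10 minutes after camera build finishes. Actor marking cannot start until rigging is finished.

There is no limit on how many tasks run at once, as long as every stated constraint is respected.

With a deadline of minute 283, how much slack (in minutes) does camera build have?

39

Rigging waits on its own release at minute 5, so it starts at minute 5 and finishes at 5 + 34 = minute 39.
Camera build waits on rigging (finishes minute 39), so it starts at minute 39 and finishes at 39 + 10 = minute 49.

Working backward from the deadline:
Rehearsal must finish by minute 283; it takes 35 minutes, so it must start by 283 − 35 = minute 248.
Actor marking has to be done before rehearsal (must start by minute 248). That means finishing by minute 248, i.e. starting by 248 − 65 = minute 183.
For blocking: actor marking (must start by minute 183); rehearsal (must start by minute 248). The most restrictive is minute 183; with a 15-minute duration, blocking must start by minute 168.
Lens checking must finish before blocking (must start by minute 168, minus 20-minute gap → minute 148). With a 60-minute duration, lens checking must start by 148 − 60 = minute 88.
To finish by minute 283, the first take (duration 60) must start no later than minute 223.
For camera build: lens checking (must start by minute 88); blocking (must start by minute 168); actor marking (must start by minute 183, minus 10-minute gap → minute 173); the first take (must start by minute 223). The most restrictive is minute 88; with a 10-minute duration, camera build must start by minute 78.
So camera build can start as early as minute 39 and as late as minute 78, giving 78 − 39 = 39 minutes of slack.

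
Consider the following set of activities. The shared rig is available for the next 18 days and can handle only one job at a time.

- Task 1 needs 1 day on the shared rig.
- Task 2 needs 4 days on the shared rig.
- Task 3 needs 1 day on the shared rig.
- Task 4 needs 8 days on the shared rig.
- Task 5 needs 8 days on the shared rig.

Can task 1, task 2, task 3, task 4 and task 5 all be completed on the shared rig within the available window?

No

Running back to back, the jobs need 1 + 4 + 1 + 8 + 8 = 22 days on the shared rig.
Since 22 > 18, they cannot all fit.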